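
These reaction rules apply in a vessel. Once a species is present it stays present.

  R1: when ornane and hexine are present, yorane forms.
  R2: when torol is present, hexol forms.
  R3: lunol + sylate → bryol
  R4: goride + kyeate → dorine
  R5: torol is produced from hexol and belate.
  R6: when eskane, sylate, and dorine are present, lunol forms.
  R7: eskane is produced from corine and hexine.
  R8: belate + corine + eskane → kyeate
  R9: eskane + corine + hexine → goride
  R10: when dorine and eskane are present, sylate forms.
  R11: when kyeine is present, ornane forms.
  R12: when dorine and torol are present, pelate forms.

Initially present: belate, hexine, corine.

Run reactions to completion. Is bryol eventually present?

Yes

corine and hexine present → eskane forms (R7).
eskane, corine, and hexine present → goride forms (R9).
belate, corine, and eskane present → kyeate forms (R8).
goride and kyeate present → dorine forms (R4).
dorine and eskane present → sylate forms (R10).
eskane, sylate, and dorine present → lunol forms (R6).
lunol and sylate present → bryol forms (R3).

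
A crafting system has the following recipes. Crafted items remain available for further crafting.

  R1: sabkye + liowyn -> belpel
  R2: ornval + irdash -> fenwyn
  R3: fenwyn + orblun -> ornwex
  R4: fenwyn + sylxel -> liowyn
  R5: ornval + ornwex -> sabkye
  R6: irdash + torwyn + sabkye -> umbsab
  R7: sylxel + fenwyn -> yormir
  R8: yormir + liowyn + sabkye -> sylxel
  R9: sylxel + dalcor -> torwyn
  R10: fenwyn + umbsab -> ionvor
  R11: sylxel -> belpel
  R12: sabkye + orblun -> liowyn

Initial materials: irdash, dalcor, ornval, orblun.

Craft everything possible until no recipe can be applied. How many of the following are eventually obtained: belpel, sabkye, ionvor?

ornval + irdash -> fenwyn (R2).
fenwyn + orblun -> ornwex (R3).
Using R5, ornval and ornwex make sabkye.
sabkye + orblun -> liowyn (R12).
Using R1, sabkye and liowyn make belpel.
belpel: reached.
sabkye: reached.
ionvor would need fenwyn and umbsab (R10), but umbsab is never obtained.
Reached: belpel and sabkye — 2 of the 3.

2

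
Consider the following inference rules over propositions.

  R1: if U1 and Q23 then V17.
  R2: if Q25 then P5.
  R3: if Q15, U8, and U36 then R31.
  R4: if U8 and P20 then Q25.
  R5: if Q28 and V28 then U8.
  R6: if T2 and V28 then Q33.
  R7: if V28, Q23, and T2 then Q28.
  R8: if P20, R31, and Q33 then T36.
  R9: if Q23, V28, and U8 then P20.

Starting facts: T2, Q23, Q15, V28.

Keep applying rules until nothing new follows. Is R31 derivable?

R31 would need Q15, U8, and U36 (R3), but U36 is never established.

No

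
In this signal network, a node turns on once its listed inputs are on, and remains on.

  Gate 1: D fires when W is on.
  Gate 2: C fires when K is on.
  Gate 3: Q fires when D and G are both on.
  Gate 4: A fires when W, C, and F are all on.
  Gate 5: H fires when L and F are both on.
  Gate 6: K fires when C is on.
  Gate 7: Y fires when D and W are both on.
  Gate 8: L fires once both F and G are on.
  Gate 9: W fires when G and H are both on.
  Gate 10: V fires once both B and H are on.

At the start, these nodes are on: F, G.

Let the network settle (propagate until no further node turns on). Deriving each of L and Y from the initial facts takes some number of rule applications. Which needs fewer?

L: Gate 8: F and G on → L on. [1 rule application]
Y: F and G are on, so L fires (Gate 8). L and F are on, so H fires (Gate 5). G and H are on, so W fires (Gate 9). Gate 1: W on → D on. Gate 7: D and W on → Y on. [5 rule applications]
L needs fewer.

L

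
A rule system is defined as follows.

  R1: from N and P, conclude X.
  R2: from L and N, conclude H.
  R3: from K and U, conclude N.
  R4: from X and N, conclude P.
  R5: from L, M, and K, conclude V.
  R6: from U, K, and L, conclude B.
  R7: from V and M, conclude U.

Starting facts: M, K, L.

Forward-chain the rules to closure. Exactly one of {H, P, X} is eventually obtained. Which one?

H

L, M, and K hold, so V follows (R5).
V and M hold, so U follows (R7).
From K and U, R3 gives N.
L and N hold, so H follows (R2).
P would need X and N (R4), but X is never established. X would need N and P (R1), but P is never established.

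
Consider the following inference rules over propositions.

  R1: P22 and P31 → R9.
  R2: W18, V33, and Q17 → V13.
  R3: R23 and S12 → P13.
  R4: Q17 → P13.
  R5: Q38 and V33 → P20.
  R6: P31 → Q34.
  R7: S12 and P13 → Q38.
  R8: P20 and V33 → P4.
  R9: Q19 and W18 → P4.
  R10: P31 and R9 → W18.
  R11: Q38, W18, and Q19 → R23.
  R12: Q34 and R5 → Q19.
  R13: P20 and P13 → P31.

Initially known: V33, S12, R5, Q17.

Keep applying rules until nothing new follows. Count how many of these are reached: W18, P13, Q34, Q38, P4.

From Q17, R4 gives P13.
S12 and P13 hold, so Q38 follows (R7).
From Q38 and V33, R5 gives P20.
From P20 and P13, R13 gives P31.
From P20 and V33, R8 gives P4.
P31 holds, so Q34 follows (R6).
W18 would need P31 and R9 (R10), but R9 is never established.
P13: reached.
Q34: reached.
Q38: reached.
P4: reached.
Reached: P13, Q34, Q38, and P4 — 4 of the 5.

4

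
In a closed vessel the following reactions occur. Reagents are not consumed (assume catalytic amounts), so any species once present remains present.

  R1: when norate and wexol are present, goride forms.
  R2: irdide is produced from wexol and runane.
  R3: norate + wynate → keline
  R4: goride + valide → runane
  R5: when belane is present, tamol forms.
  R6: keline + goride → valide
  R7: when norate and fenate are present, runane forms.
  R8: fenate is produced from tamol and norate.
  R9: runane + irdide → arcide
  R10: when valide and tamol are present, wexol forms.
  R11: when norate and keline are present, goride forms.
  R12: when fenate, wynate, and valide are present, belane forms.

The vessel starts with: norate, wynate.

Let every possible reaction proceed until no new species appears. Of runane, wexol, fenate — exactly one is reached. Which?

norate and wynate present → keline forms (R3).
norate and keline present → goride forms (R11).
keline and goride present → valide forms (R6).
goride and valide present → runane forms (R4).
wexol would need valide and tamol (R10), but tamol never forms. fenate would need tamol and norate (R8), but tamol never forms.

runane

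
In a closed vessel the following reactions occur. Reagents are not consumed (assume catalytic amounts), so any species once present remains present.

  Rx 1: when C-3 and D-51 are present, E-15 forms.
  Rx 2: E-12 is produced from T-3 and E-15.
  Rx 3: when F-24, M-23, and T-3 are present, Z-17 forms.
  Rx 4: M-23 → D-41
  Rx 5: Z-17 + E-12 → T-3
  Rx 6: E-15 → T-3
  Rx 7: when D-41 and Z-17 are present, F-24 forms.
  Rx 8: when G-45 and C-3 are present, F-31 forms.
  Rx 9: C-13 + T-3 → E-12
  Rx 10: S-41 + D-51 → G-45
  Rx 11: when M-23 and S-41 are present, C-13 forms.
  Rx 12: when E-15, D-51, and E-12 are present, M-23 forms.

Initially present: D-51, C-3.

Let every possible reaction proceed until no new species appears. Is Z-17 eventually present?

Z-17 would need F-24, M-23, and T-3 (Rx 3), but F-24 never forms.

No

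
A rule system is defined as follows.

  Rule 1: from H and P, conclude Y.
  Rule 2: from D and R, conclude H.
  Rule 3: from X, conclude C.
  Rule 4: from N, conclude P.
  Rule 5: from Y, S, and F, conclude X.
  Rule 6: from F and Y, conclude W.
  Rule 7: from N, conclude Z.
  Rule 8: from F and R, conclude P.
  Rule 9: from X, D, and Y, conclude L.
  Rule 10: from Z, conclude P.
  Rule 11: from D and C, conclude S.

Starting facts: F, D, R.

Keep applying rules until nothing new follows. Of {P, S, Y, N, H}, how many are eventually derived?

3

F and R hold, so P follows (Rule 8).
From D and R, Rule 2 gives H.
H and P hold, so Y follows (Rule 1).
P: reached.
S would need D and C (Rule 11), but C is never established.
Y: reached.
No rule produces N, and it is not given.
H: reached.
Reached: P, Y, and H — 3 of the 5.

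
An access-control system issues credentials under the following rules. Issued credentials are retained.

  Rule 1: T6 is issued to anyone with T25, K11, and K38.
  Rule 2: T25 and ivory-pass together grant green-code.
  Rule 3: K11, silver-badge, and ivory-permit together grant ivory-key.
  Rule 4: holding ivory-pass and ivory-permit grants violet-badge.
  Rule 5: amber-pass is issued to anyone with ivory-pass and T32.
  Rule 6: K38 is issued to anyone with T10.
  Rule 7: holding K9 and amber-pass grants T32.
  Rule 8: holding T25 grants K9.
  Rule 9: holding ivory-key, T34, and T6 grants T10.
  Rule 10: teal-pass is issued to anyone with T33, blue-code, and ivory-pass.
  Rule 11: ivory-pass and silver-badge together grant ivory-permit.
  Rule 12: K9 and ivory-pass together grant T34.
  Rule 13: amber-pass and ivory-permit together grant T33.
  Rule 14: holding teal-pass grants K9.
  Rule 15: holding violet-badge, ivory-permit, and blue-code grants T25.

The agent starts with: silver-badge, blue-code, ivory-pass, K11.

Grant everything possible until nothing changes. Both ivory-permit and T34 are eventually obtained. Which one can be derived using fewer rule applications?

ivory-permit

ivory-permit: Holding ivory-pass and silver-badge grants ivory-permit (Rule 11). [1 rule application]
T34: Holding ivory-pass and silver-badge grants ivory-permit (Rule 11). Holding ivory-pass and ivory-permit grants violet-badge (Rule 4). Holding violet-badge, ivory-permit, and blue-code grants T25 (Rule 15). Holding T25 grants K9 (Rule 8). Holding K9 and ivory-pass grants T34 (Rule 12). [5 rule applications]
ivory-permit needs fewer.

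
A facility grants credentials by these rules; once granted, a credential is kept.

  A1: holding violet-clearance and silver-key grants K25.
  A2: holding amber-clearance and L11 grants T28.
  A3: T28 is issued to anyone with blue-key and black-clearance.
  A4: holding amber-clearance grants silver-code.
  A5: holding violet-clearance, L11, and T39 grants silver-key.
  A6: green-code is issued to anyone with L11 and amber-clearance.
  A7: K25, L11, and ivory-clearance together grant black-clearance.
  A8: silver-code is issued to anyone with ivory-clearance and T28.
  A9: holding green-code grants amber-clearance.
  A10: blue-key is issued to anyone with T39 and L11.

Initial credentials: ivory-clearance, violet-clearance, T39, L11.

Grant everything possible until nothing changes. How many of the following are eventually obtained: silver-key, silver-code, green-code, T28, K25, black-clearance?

5

Holding violet-clearance, L11, and T39 grants silver-key (A5).
Holding T39 and L11 grants blue-key (A10).
Holding violet-clearance and silver-key grants K25 (A1).
Holding K25, L11, and ivory-clearance grants black-clearance (A7).
Holding blue-key and black-clearance grants T28 (A3).
Holding ivory-clearance and T28 grants silver-code (A8).
silver-key: reached.
silver-code: reached.
green-code would need L11 and amber-clearance (A6), but amber-clearance is never granted.
T28: reached.
K25: reached.
black-clearance: reached.
Reached: silver-key, silver-code, T28, K25, and black-clearance — 5 of the 6.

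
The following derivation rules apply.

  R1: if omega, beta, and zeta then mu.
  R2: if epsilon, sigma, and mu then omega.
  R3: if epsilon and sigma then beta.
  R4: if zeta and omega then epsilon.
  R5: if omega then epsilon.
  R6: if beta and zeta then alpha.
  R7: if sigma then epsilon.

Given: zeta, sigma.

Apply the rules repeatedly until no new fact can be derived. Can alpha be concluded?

From sigma, R7 gives epsilon.
epsilon and sigma hold, so beta follows (R3).
From beta and zeta, R6 gives alpha.

Yes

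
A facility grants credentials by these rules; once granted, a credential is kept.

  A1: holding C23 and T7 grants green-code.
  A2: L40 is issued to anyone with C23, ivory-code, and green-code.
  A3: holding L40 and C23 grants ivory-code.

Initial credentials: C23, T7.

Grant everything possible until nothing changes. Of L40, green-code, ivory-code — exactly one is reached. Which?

Holding C23 and T7 grants green-code (A1).
L40 would need C23, ivory-code, and green-code (A2), but ivory-code is never granted. ivory-code would need L40 and C23 (A3), but L40 is never granted.

green-code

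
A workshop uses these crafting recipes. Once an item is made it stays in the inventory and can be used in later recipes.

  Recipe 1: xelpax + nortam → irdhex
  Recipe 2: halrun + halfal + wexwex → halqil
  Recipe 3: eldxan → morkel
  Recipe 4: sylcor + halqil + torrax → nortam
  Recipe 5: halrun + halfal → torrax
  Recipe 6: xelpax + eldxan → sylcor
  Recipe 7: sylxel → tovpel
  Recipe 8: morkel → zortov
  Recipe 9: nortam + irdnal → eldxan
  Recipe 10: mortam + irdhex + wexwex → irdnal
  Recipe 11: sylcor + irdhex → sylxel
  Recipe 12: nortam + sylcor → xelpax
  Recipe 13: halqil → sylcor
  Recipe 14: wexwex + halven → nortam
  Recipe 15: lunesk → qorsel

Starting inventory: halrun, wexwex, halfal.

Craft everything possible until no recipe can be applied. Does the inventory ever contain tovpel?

Using Recipe 5, halrun and halfal make torrax.
halrun + halfal + wexwex → halqil (Recipe 2).
Using Recipe 13, halqil makes sylcor.
Using Recipe 4, sylcor, halqil, and torrax make nortam.
nortam + sylcor → xelpax (Recipe 12).
Using Recipe 1, xelpax and nortam make irdhex.
sylcor + irdhex → sylxel (Recipe 11).
Using Recipe 7, sylxel makes tovpel.

Yes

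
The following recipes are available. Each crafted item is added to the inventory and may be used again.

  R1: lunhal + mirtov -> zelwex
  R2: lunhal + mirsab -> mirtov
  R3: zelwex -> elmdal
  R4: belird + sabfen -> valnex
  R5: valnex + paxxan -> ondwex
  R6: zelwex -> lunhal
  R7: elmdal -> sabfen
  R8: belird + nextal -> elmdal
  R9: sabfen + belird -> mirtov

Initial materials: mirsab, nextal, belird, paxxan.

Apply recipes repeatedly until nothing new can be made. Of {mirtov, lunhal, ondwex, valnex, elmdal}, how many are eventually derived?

Using R8, belird and nextal make elmdal.
elmdal -> sabfen (R7).
Using R4, belird and sabfen make valnex.
Using R9, sabfen and belird make mirtov.
Using R5, valnex and paxxan make ondwex.
mirtov: reached.
lunhal would need zelwex (R6), but zelwex is never obtained.
ondwex: reached.
valnex: reached.
elmdal: reached.
Reached: mirtov, ondwex, valnex, and elmdal — 4 of the 5.

4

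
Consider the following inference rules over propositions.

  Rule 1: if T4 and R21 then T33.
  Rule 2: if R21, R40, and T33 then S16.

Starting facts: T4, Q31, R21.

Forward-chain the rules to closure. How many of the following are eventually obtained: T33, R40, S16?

1

T4 and R21 hold, so T33 follows (Rule 1).
T33: reached.
No rule produces R40, and it is not given.
S16 would need R21, R40, and T33 (Rule 2), but R40 is never established.
Reached: T33 — 1 of the 3.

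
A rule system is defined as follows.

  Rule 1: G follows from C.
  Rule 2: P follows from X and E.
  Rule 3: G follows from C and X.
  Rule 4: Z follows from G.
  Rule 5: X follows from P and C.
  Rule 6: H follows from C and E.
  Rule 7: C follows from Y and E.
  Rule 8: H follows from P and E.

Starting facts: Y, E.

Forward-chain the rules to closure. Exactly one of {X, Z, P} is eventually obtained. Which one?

Z

From Y and E, Rule 7 gives C.
C holds, so G follows (Rule 1).
From G, Rule 4 gives Z.
X would need P and C (Rule 5), but P is never established. P would need X and E (Rule 2), but X is never established.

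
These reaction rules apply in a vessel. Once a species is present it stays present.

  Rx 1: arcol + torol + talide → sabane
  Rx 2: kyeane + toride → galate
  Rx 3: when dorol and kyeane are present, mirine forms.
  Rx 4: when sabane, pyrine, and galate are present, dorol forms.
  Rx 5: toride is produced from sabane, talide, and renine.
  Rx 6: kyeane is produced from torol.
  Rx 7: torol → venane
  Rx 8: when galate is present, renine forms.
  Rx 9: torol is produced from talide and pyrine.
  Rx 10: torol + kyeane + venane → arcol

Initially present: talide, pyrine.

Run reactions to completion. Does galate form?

galate would need kyeane and toride (Rx 2), but toride never forms.

No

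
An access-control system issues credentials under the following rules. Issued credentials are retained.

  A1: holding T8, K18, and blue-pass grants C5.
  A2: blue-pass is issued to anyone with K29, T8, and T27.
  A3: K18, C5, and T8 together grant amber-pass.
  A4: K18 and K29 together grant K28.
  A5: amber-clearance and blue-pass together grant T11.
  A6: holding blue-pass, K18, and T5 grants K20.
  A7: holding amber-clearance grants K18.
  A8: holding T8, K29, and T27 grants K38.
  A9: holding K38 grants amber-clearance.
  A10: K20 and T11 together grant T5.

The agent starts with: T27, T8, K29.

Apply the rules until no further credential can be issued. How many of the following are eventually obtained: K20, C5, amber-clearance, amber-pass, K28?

Holding K29, T8, and T27 grants blue-pass (A2).
Holding T8, K29, and T27 grants K38 (A8).
Holding K38 grants amber-clearance (A9).
Holding amber-clearance grants K18 (A7).
Holding T8, K18, and blue-pass grants C5 (A1).
Holding K18 and K29 grants K28 (A4).
Holding K18, C5, and T8 grants amber-pass (A3).
K20 would need blue-pass, K18, and T5 (A6), but T5 is never granted.
C5: reached.
amber-clearance: reached.
amber-pass: reached.
K28: reached.
Reached: C5, amber-clearance, amber-pass, and K28 — 4 of the 5.

4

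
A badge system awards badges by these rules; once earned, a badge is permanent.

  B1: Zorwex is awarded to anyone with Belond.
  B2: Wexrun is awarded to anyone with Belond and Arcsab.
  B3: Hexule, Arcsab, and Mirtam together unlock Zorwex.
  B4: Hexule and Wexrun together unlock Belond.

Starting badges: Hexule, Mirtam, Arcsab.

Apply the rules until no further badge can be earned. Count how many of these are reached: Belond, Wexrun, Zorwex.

With Hexule, Arcsab, and Mirtam, Zorwex is earned (B3).
Belond would need Hexule and Wexrun (B4), but Wexrun is never earned.
Wexrun would need Belond and Arcsab (B2), but Belond is never earned.
Zorwex: reached.
Reached: Zorwex — 1 of the 3.

1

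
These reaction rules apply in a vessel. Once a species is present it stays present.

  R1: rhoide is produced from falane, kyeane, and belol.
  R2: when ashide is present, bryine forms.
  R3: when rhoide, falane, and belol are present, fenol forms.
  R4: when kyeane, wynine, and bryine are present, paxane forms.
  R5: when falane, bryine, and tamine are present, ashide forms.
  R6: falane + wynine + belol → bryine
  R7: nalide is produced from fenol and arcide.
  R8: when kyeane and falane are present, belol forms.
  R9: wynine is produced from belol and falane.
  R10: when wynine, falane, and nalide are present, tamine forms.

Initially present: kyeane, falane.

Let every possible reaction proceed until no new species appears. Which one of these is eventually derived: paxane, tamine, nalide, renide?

paxane

kyeane and falane present → belol forms (R8).
belol and falane present → wynine forms (R9).
falane, wynine, and belol present → bryine forms (R6).
kyeane, wynine, and bryine present → paxane forms (R4).
nalide would need fenol and arcide (R7), but arcide never forms. No rule produces renide, and it is not given. tamine would need wynine, falane, and nalide (R10), but nalide never forms.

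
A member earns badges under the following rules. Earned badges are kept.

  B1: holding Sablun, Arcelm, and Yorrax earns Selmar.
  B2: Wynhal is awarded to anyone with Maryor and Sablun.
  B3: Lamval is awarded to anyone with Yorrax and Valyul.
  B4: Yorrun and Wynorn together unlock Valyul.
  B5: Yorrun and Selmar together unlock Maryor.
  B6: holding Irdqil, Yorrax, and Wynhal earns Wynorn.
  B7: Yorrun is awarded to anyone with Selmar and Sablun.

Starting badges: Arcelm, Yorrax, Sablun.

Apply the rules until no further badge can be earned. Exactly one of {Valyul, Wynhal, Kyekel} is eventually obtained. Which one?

With Sablun, Arcelm, and Yorrax, Selmar is earned (B1).
With Selmar and Sablun, Yorrun is earned (B7).
With Yorrun and Selmar, Maryor is earned (B5).
With Maryor and Sablun, Wynhal is earned (B2).
Valyul would need Yorrun and Wynorn (B4), but Wynorn is never earned. No rule produces Kyekel, and it is not given.

Wynhal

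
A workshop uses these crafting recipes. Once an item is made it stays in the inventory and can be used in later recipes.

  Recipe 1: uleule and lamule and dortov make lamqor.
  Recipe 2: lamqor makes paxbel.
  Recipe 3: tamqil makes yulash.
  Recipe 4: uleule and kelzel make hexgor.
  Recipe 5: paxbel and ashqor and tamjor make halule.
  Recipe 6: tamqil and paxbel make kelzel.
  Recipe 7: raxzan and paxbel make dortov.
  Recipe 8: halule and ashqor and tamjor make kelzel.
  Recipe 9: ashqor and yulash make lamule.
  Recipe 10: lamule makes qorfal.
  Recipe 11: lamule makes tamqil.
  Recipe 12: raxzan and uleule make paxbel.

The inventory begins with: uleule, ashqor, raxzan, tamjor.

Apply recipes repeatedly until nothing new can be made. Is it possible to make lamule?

No

lamule would need ashqor and yulash (Recipe 9), but yulash is never obtained.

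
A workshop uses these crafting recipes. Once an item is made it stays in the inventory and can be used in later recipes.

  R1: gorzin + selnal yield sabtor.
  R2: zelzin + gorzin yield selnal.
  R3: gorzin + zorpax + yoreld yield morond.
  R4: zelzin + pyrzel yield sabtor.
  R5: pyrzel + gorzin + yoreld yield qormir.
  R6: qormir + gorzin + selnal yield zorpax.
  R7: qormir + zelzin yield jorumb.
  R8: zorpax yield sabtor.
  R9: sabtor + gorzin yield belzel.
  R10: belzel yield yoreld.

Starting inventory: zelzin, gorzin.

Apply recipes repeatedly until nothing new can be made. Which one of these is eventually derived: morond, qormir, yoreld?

zelzin + gorzin → selnal (R2).
gorzin + selnal → sabtor (R1).
Using R9, sabtor and gorzin make belzel.
Using R10, belzel makes yoreld.
morond would need gorzin, zorpax, and yoreld (R3), but zorpax is never obtained. qormir would need pyrzel, gorzin, and yoreld (R5), but pyrzel is never obtained.

yoreld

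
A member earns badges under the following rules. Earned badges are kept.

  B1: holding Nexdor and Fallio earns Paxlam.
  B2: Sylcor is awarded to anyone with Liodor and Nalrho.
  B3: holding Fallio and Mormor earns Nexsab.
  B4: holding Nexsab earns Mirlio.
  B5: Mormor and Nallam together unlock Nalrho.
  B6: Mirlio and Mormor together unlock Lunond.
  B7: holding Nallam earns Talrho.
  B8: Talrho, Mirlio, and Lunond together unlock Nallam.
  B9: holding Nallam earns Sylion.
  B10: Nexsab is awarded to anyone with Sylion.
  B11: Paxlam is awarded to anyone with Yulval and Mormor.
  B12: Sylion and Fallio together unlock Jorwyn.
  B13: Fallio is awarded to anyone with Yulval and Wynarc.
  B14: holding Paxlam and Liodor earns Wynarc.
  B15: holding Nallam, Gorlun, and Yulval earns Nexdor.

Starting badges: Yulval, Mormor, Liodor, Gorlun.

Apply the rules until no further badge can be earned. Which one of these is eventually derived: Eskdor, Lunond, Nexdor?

With Yulval and Mormor, Paxlam is earned (B11).
With Paxlam and Liodor, Wynarc is earned (B14).
With Yulval and Wynarc, Fallio is earned (B13).
With Fallio and Mormor, Nexsab is earned (B3).
With Nexsab, Mirlio is earned (B4).
With Mirlio and Mormor, Lunond is earned (B6).
No rule produces Eskdor, and it is not given. Nexdor would need Nallam, Gorlun, and Yulval (B15), but Nallam is never earned.

Lunond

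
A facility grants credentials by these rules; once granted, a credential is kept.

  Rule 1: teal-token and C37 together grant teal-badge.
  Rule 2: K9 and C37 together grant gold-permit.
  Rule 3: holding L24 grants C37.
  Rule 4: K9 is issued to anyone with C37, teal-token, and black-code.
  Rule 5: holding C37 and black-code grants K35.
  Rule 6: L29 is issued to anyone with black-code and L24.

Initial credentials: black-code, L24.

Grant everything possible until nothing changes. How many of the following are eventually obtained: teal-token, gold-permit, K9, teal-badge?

0

No rule produces teal-token, and it is not given.
gold-permit would need K9 and C37 (Rule 2), but K9 is never granted.
K9 would need C37, teal-token, and black-code (Rule 4), but teal-token is never granted.
teal-badge would need teal-token and C37 (Rule 1), but teal-token is never granted.
None of the 4 are reached.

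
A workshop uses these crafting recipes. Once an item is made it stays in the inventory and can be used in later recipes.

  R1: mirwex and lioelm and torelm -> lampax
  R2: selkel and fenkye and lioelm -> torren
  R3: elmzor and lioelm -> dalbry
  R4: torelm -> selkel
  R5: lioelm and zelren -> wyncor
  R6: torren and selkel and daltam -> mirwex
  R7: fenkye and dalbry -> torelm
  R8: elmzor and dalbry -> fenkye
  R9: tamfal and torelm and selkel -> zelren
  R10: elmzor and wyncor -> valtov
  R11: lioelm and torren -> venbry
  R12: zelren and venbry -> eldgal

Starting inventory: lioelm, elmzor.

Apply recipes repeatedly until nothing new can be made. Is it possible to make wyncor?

wyncor would need lioelm and zelren (R5), but zelren is never obtained.

No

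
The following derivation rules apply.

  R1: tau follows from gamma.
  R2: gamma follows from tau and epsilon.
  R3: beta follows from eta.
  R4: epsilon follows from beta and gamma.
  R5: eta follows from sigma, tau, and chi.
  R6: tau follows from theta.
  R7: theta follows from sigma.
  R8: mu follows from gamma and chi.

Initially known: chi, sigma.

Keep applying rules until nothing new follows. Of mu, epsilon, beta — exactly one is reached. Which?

beta

From sigma, R7 gives theta.
From theta, R6 gives tau.
From sigma, tau, and chi, R5 gives eta.
eta holds, so beta follows (R3).
mu would need gamma and chi (R8), but gamma is never established. epsilon would need beta and gamma (R4), but gamma is never established.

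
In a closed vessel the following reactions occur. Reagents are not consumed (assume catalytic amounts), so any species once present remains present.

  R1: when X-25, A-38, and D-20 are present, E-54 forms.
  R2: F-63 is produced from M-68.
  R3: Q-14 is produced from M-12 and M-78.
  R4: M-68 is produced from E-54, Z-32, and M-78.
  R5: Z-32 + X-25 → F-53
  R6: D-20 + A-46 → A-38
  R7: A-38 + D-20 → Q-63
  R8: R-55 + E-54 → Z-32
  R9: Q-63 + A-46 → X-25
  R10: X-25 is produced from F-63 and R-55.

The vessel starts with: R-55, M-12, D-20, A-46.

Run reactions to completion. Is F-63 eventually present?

F-63 would need M-68 (R2), but M-68 never forms.

No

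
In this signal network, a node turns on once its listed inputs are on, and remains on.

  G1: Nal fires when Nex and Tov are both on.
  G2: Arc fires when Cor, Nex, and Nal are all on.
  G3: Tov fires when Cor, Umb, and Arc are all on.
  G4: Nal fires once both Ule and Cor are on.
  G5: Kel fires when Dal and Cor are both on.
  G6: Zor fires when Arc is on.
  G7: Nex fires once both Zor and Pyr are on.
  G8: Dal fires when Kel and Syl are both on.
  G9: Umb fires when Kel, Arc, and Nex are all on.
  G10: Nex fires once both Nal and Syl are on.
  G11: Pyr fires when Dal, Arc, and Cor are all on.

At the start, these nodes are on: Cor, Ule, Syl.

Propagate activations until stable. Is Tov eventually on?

Tov would need Cor, Umb, and Arc (G3), but Umb never turns on.

No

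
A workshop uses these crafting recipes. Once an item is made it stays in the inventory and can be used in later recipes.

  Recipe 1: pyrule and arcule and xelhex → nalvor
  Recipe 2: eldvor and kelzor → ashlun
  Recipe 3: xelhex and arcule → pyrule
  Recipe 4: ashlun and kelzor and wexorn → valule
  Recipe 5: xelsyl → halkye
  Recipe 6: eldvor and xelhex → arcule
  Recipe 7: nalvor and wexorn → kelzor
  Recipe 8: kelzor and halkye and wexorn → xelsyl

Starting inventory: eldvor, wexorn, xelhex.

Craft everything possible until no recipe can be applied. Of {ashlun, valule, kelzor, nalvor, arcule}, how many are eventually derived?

5

eldvor and xelhex → arcule (Recipe 6).
Using Recipe 3, xelhex and arcule make pyrule.
Using Recipe 1, pyrule, arcule, and xelhex make nalvor.
nalvor and wexorn → kelzor (Recipe 7).
Using Recipe 2, eldvor and kelzor make ashlun.
ashlun and kelzor and wexorn → valule (Recipe 4).
ashlun: reached.
valule: reached.
kelzor: reached.
nalvor: reached.
arcule: reached.
All 5 are reached.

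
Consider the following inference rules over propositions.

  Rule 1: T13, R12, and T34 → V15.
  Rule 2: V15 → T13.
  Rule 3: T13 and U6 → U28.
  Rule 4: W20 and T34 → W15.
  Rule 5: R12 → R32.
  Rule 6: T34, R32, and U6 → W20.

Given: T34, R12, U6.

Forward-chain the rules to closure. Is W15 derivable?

Yes

R12 holds, so R32 follows (Rule 5).
From T34, R32, and U6, Rule 6 gives W20.
From W20 and T34, Rule 4 gives W15.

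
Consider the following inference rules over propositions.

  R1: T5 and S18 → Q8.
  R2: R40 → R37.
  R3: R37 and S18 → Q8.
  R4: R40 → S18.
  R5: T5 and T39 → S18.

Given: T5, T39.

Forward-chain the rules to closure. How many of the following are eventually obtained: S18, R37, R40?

1

From T5 and T39, R5 gives S18.
S18: reached.
R37 would need R40 (R2), but R40 is never established.
No rule produces R40, and it is not given.
Reached: S18 — 1 of the 3.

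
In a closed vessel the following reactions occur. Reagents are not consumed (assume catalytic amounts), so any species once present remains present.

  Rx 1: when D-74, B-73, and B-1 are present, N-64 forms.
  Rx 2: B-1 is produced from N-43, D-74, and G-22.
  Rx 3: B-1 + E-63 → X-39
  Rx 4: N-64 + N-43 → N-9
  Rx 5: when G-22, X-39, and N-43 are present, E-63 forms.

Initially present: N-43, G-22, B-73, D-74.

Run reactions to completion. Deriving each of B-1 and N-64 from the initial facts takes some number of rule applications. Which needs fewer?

B-1

B-1: N-43, D-74, and G-22 present → B-1 forms (Rx 2). [1 rule application]
N-64: N-43, D-74, and G-22 present → B-1 forms (Rx 2). D-74, B-73, and B-1 present → N-64 forms (Rx 1). [2 rule applications]
B-1 needs fewer.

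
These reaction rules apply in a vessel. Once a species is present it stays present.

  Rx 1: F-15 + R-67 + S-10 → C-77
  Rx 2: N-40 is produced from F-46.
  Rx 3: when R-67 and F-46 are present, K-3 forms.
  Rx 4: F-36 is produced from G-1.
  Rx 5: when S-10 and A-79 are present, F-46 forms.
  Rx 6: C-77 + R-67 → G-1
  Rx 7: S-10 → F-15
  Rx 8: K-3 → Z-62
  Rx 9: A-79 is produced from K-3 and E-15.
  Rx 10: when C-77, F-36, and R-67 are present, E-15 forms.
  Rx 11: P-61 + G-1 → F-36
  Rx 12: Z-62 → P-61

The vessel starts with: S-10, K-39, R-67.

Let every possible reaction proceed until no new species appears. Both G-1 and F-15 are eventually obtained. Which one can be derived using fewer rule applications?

F-15: S-10 present → F-15 forms (Rx 7). [1 rule application]
G-1: S-10 present → F-15 forms (Rx 7). F-15, R-67, and S-10 present → C-77 forms (Rx 1). C-77 and R-67 present → G-1 forms (Rx 6). [3 rule applications]
F-15 needs fewer.

F-15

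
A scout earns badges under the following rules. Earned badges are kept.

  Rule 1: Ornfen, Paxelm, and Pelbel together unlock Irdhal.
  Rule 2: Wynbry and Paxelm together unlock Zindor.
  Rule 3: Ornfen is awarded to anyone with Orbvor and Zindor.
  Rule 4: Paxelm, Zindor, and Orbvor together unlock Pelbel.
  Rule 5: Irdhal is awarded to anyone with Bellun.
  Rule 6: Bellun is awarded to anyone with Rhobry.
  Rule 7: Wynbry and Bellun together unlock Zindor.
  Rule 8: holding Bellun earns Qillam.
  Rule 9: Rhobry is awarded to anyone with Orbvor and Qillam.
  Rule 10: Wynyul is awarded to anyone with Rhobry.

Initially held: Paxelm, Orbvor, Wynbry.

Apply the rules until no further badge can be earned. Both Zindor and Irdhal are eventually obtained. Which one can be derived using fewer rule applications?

Zindor

Zindor: With Wynbry and Paxelm, Zindor is earned (Rule 2). [1 rule application]
Irdhal: With Wynbry and Paxelm, Zindor is earned (Rule 2). With Orbvor and Zindor, Ornfen is earned (Rule 3). With Paxelm, Zindor, and Orbvor, Pelbel is earned (Rule 4). With Ornfen, Paxelm, and Pelbel, Irdhal is earned (Rule 1). [4 rule applications]
Zindor needs fewer.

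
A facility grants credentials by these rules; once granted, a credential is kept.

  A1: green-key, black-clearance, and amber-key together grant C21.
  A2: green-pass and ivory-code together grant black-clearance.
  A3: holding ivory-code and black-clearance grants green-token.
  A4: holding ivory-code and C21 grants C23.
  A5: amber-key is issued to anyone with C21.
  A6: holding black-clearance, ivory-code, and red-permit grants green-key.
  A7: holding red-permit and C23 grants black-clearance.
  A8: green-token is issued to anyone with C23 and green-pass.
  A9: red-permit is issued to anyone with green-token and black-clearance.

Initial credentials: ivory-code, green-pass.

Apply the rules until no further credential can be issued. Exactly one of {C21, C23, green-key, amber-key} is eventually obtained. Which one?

green-key

Holding green-pass and ivory-code grants black-clearance (A2).
Holding ivory-code and black-clearance grants green-token (A3).
Holding green-token and black-clearance grants red-permit (A9).
Holding black-clearance, ivory-code, and red-permit grants green-key (A6).
C23 would need ivory-code and C21 (A4), but C21 is never granted. C21 would need green-key, black-clearance, and amber-key (A1), but amber-key is never granted. amber-key would need C21 (A5), but C21 is never granted.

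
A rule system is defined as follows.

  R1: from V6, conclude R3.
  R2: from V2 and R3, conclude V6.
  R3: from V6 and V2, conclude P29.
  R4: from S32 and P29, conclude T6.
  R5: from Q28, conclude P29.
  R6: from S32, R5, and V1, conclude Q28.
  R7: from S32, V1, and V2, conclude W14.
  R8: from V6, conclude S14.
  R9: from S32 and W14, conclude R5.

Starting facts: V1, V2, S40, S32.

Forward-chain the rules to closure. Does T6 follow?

From S32, V1, and V2, R7 gives W14.
S32 and W14 hold, so R5 follows (R9).
From S32, R5, and V1, R6 gives Q28.
From Q28, R5 gives P29.
S32 and P29 hold, so T6 follows (R4).

Yes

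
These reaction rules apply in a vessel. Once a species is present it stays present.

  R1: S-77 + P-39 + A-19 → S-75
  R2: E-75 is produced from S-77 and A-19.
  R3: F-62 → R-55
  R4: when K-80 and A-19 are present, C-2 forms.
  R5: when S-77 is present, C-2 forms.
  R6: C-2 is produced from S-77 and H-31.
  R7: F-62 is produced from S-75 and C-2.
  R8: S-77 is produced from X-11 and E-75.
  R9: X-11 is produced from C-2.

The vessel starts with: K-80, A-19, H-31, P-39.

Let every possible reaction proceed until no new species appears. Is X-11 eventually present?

Yes

K-80 and A-19 present → C-2 forms (R4).
C-2 present → X-11 forms (R9).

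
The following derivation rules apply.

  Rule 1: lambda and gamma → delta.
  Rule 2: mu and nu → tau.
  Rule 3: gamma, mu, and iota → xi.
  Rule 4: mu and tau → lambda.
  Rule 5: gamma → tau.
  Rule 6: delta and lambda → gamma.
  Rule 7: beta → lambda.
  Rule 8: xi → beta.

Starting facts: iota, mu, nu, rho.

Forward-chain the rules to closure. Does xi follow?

xi would need gamma, mu, and iota (Rule 3), but gamma is never established.

No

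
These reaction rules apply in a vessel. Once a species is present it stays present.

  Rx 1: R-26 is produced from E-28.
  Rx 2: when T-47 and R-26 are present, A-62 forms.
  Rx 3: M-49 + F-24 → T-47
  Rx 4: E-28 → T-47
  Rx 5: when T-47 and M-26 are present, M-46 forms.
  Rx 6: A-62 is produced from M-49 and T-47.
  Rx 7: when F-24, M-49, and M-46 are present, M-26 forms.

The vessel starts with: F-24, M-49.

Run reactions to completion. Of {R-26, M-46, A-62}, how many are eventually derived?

1

M-49 and F-24 present → T-47 forms (Rx 3).
M-49 and T-47 present → A-62 forms (Rx 6).
R-26 would need E-28 (Rx 1), but E-28 never forms.
M-46 would need T-47 and M-26 (Rx 5), but M-26 never forms.
A-62: reached.
Reached: A-62 — 1 of the 3.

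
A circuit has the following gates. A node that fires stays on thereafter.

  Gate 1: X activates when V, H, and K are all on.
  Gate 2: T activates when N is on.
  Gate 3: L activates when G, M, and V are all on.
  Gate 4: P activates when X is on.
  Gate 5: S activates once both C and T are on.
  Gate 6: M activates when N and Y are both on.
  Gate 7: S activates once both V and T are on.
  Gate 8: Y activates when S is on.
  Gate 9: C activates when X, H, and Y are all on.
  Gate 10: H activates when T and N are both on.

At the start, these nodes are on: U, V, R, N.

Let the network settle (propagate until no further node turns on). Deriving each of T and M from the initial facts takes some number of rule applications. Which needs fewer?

T: Gate 2: N on → T on. [1 rule application]
M: N is on, so T activates (Gate 2). V and T are on, so S activates (Gate 7). Gate 8: S on → Y on. N and Y are on, so M activates (Gate 6). [4 rule applications]
T needs fewer.

T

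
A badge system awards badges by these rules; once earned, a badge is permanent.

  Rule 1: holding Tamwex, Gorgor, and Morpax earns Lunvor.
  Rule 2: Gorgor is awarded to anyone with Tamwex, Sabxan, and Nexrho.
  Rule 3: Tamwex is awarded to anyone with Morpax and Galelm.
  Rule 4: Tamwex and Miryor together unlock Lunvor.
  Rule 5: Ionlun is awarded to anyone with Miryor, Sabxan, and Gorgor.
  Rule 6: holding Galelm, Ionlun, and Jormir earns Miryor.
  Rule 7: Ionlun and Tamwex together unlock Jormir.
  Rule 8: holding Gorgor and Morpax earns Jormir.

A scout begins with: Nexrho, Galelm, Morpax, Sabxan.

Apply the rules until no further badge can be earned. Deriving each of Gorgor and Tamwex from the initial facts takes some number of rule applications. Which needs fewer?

Tamwex: With Morpax and Galelm, Tamwex is earned (Rule 3). [1 rule application]
Gorgor: With Morpax and Galelm, Tamwex is earned (Rule 3). With Tamwex, Sabxan, and Nexrho, Gorgor is earned (Rule 2). [2 rule applications]
Tamwex needs fewer.

Tamwex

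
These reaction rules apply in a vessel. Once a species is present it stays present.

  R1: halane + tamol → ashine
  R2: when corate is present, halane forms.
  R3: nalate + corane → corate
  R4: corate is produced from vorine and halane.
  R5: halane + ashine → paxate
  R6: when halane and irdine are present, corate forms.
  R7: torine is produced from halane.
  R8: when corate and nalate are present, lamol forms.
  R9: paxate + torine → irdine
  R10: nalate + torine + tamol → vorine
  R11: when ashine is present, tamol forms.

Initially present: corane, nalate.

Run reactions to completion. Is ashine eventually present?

ashine would need halane and tamol (R1), but tamol never forms.

No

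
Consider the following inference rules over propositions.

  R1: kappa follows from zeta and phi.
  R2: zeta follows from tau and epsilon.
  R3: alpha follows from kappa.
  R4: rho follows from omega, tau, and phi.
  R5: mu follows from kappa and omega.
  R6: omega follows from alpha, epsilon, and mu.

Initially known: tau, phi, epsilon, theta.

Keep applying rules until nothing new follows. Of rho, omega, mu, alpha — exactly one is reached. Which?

From tau and epsilon, R2 gives zeta.
From zeta and phi, R1 gives kappa.
From kappa, R3 gives alpha.
omega would need alpha, epsilon, and mu (R6), but mu is never established. rho would need omega, tau, and phi (R4), but omega is never established. mu would need kappa and omega (R5), but omega is never established.

alpha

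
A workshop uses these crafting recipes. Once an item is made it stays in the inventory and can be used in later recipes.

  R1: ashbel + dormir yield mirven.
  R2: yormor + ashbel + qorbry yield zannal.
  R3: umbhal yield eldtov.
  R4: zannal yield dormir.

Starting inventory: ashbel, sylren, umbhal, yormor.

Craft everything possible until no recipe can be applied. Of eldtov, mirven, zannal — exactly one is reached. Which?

Using R3, umbhal makes eldtov.
zannal would need yormor, ashbel, and qorbry (R2), but qorbry is never obtained. mirven would need ashbel and dormir (R1), but dormir is never obtained.

eldtov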